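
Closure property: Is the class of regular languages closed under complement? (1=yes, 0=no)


Regular languages are closed under all standard operations:
- Union: Yes (product construction)
- Intersection: Yes (product construction)
- Complement: Yes (swap accept/reject)
- Concatenation: Yes (NFA construction)
Operation: complement -> Closed

1


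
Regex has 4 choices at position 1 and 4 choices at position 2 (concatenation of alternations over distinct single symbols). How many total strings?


First group: 4 alternatives
Second group: 4 alternatives
Concatenation: each choice from group 1 pairs with each from group 2
Total = 4 x 4 = 16

16


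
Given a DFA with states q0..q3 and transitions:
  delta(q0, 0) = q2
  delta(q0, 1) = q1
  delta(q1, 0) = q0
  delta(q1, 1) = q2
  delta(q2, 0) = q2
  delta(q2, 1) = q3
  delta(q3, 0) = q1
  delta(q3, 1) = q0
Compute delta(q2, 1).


Looking up transition function:
delta(q2, 1) in the table
Row: q2, Column: 1
Result: q3

q3


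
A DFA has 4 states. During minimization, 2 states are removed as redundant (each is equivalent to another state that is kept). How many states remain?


Original DFA: 4 states
Redundant states removed: 2
Minimized states = original - removed
= 4 - 2
= 2

2


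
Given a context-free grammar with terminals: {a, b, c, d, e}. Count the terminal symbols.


Terminal symbols: a, b, c, d, e
Counting each: a (#1), b (#2), c (#3), d (#4), e (#5)
Total = 5

5


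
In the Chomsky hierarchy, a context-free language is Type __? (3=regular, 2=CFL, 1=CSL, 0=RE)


Chomsky hierarchy levels:
  Type 3: Regular (DFA/NFA/regex)
  Type 2: Context-free (PDA)
  Type 1: Context-sensitive
  Type 0: Recursively enumerable (TM)
'context-free' corresponds to Type 2

2


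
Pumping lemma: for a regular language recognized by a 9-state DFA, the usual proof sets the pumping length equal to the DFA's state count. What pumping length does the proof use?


Pumping lemma for regular languages (standard proof):
Take p = |Q|, the number of DFA states.
Any string of length >= |Q| passes through |Q|+1 states while reading its first |Q| symbols,
so by pigeonhole some state repeats, giving the loop that can be pumped.
Here |Q| = 9
Therefore the proof uses p = 9

9


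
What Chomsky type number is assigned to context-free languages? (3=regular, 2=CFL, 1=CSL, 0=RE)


Chomsky hierarchy levels:
  Type 3: Regular (DFA/NFA/regex)
  Type 2: Context-free (PDA)
  Type 1: Context-sensitive
  Type 0: Recursively enumerable (TM)
'context-free' corresponds to Type 2

2


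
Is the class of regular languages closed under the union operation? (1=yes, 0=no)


Regular languages are closed under:
- Union (DFA product construction)
- Intersection (DFA product construction)
- Complement (swap accept/reject states)
- Concatenation (NFA construction)
- Kleene star (NFA construction)
union is in this list
Therefore: closed

1


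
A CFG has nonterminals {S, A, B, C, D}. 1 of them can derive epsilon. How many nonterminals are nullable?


Nonterminals: {S, A, B, C, D}
A nonterminal is nullable if it can derive epsilon
Counting nullable nonterminals: 1
Total nullable = 1

1


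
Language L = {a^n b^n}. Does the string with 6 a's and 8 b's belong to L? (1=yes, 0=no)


Language requires equal numbers of a's and b's
PDA pushes for each 'a', pops for each 'b'
Number of a's = 6
Number of b's = 8
6 != 8 -> Reject

0


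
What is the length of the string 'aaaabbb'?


String: 'aaaabbb'
Counting characters:
  'a' appears 4 time(s)
  'b' appears 3 time(s)
Total length = 4 + 3 = 7

7


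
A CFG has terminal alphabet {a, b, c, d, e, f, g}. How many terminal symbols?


Terminal symbols: a, b, c, d, e, f, g
Counting each: a (#1), b (#2), c (#3), d (#4), e (#5), f (#6), g (#7)
Total = 7

7


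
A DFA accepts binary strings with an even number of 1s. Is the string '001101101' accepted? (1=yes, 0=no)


DFA has 2 states: q_even (start, accept=yes) and q_odd
Processing string '001101101' character by character:
  Position 0: read '0', 1-count=0 -> q_even (no change)
  Position 1: read '0', 1-count=0 -> q_even (no change)
  Position 2: read '1', 1-count=1 -> q_odd
  Position 3: read '1', 1-count=2 -> q_even
  Position 4: read '0', 1-count=2 -> q_even (no change)
  Position 5: read '1', 1-count=3 -> q_odd
  Position 6: read '1', 1-count=4 -> q_even
  Position 7: read '0', 1-count=4 -> q_even (no change)
  Position 8: read '1', 1-count=5 -> q_odd
Final state: q_odd, total 1s = 5 (odd); the DFA requires an even count -> reject

0


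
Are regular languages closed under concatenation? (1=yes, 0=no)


Regular languages are closed under all standard operations:
- Union: Yes (product construction)
- Intersection: Yes (product construction)
- Complement: Yes (swap accept/reject)
- Concatenation: Yes (NFA construction)
Operation: concatenation -> Closed

1


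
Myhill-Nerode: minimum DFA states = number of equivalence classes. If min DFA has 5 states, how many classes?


Myhill-Nerode theorem:
Number of equivalence classes = number of states in minimal DFA
Minimal DFA states = 5
Therefore equivalence classes = 5

5


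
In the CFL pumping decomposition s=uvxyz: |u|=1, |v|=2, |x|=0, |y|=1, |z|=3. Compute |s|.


|s| = |u| + |v| + |x| + |y| + |z|
= 1 + 2 + 0 + 1 + 3
= 3 + 0 + 4
= 3 + 4
= 7

7


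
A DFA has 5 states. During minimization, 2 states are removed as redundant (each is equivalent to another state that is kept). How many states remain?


Original DFA: 5 states
Redundant states removed: 2
Minimized states = original - removed
= 5 - 2
= 3

3


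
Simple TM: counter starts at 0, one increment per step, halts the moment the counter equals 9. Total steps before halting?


Counter starts at 0. Counting sequence:
  Step 1: counter = 1
  Step 2: counter = 2
  Step 3: counter = 3
  Step 4: counter = 4
  Step 5: counter = 5
  Step 6: counter = 6
  ...
  Step 9: counter = 9
Counter reached 9 -> halt
Total steps = 9

9


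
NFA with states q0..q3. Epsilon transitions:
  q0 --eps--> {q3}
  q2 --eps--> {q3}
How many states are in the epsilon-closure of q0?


Starting from q0
Initialize closure = {q0}
Follow epsilon from q0 -> add q3
Final closure: {q0, q3}
Size = 2

2


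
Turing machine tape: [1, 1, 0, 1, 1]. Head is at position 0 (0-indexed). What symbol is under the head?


Tape: [1, 1, 0, 1, 1]
Positions: 0 1 2 3 4
Values:    1 1 0 1 1
Head at position 0
tape[0] = 1

1


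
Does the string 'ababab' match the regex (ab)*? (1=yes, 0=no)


Pattern: (ab)*
String: 'ababab'
Pattern requires: zero or more repetitions of 'ab'
Pairs: ['ab', 'ab', 'ab']
All pairs are 'ab'? Yes
Result: 1

1


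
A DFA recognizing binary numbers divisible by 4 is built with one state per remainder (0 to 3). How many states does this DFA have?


Divisibility by 4 is tracked via the remainder mod 4: 0, 1, ..., 3
The construction assigns one state to each remainder
Number of remainders = 4

4


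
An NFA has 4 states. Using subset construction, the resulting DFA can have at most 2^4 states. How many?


NFA has 4 states
Subset construction: each DFA state = subset of NFA states
Maximum subsets = 2^4
2^4 = 16

16


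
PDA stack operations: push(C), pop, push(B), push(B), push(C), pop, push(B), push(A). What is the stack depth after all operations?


Tracing stack operations:
  push(C) -> stack = [C], depth=1
  pop -> removed C, stack = [], depth=0
  push(B) -> stack = [B], depth=1
  push(B) -> stack = [B,B], depth=2
  push(C) -> stack = [B,B,C], depth=3
  pop -> removed C, stack = [B,B], depth=2
  push(B) -> stack = [B,B,B], depth=3
  push(A) -> stack = [B,B,B,A], depth=4
Final depth = 4

4


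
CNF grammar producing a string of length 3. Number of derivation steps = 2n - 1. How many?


Chomsky Normal Form derivation:
String length n = 3
Each step either:
  - Splits a nonterminal into two (n-1 such steps)
  - Converts a nonterminal to terminal (n such steps)
Total = (n-1) + n = 2n - 1
= 2(3) - 1
= 6 - 1
= 5

5


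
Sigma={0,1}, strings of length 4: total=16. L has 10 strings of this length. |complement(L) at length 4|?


Alphabet: {0,1}
String length: 4
Total strings of length 4 = 2^4 = 16
Strings in L = 10
Complement = total - |L|
= 16 - 10
= 6

6


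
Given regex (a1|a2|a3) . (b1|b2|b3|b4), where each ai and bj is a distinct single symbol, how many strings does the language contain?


First group: 3 alternatives
Second group: 4 alternatives
Concatenation: each choice from group 1 pairs with each from group 2
Total = 3 x 4 = 12

12


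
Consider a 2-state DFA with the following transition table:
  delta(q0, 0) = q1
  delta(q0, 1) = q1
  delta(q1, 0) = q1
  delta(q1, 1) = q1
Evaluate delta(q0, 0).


Looking up transition function:
delta(q0, 0) in the table
Row: q0, Column: 0
Result: q1

q1


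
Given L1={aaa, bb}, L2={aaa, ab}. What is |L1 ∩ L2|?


L1 = {aaa, bb}
L2 = {aaa, ab}
Checking each string in L1 against L2:
  'aaa': in L2? Yes
  'bb': in L2? No
Intersection = {aaa}
|L1 ∩ L2| = 1

1


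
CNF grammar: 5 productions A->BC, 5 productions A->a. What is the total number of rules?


CNF allows two rule forms:
  A -> BC (binary): 5 rules
  A -> a (terminal): 5 rules
Total = 5 + 5 = 10

10


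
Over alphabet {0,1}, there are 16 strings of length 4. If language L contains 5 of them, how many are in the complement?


Alphabet: {0,1}
String length: 4
Total strings of length 4 = 2^4 = 16
Strings in L = 5
Complement = total - |L|
= 16 - 5
= 11

11


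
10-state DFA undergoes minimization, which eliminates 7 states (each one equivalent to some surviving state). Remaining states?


Original DFA: 10 states
Redundant states removed: 7
Minimized states = original - removed
= 10 - 7
= 3

3


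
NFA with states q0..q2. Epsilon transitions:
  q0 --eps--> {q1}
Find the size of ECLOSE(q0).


Starting from q0
Initialize closure = {q0}
Follow epsilon from q0 -> add q1
Final closure: {q0, q1}
Size = 2

2


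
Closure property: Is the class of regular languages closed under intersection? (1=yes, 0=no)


Regular languages are closed under all standard operations:
- Union: Yes (product construction)
- Intersection: Yes (product construction)
- Complement: Yes (swap accept/reject)
- Concatenation: Yes (NFA construction)
Operation: intersection -> Closed

1


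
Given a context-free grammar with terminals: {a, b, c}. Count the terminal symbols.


Terminal symbols: a, b, c
Counting each: a (#1), b (#2), c (#3)
Total = 3

3


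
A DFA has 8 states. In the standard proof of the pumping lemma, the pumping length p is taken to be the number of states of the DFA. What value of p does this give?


Pumping lemma for regular languages (standard proof):
Take p = |Q|, the number of DFA states.
Any string of length >= |Q| passes through |Q|+1 states while reading its first |Q| symbols,
so by pigeonhole some state repeats, giving the loop that can be pumped.
Here |Q| = 8
Therefore the proof uses p = 8

8


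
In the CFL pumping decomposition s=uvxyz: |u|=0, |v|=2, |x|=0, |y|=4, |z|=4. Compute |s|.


|s| = |u| + |v| + |x| + |y| + |z|
= 0 + 2 + 0 + 4 + 4
= 2 + 0 + 8
= 2 + 8
= 10

10


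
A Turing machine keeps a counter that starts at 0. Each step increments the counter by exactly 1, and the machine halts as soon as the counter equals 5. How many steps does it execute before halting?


Counter starts at 0. Counting sequence:
  Step 1: counter = 1
  Step 2: counter = 2
  Step 3: counter = 3
  Step 4: counter = 4
  Step 5: counter = 5
Counter reached 5 -> halt
Total steps = 5

5


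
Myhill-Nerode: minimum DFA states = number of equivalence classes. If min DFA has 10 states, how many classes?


Myhill-Nerode theorem:
Number of equivalence classes = number of states in minimal DFA
Minimal DFA states = 10
Therefore equivalence classes = 10

10


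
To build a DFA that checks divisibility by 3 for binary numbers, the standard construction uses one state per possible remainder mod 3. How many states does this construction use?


Divisibility by 3 is tracked via the remainder mod 3: 0, 1, ..., 2
The construction assigns one state to each remainder
Number of remainders = 3

3


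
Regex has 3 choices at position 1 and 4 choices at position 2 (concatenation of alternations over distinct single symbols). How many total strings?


First group: 3 alternatives
Second group: 4 alternatives
Concatenation: each choice from group 1 pairs with each from group 2
Total = 3 x 4 = 12

12


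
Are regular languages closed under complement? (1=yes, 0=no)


Regular languages are closed under:
- Union (DFA product construction)
- Intersection (DFA product construction)
- Complement (swap accept/reject states)
- Concatenation (NFA construction)
- Kleene star (NFA construction)
complement is in this list
Therefore: closed

1


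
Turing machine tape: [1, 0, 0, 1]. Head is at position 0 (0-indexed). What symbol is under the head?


Tape: [1, 0, 0, 1]
Positions: 0 1 2 3
Values:    1 0 0 1
Head at position 0
tape[0] = 1

1


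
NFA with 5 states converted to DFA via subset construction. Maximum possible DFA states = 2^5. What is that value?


NFA has 5 states
Subset construction: each DFA state = subset of NFA states
Maximum subsets = 2^5
2^5 = 32

32


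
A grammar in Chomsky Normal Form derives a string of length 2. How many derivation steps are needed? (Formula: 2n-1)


Chomsky Normal Form derivation:
String length n = 2
Each step either:
  - Splits a nonterminal into two (n-1 such steps)
  - Converts a nonterminal to terminal (n such steps)
Total = (n-1) + n = 2n - 1
= 2(2) - 1
= 4 - 1
= 3

3


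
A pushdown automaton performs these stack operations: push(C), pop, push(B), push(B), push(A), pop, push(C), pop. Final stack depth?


Tracing stack operations:
  push(C) -> stack = [C], depth=1
  pop -> removed C, stack = [], depth=0
  push(B) -> stack = [B], depth=1
  push(B) -> stack = [B,B], depth=2
  push(A) -> stack = [B,B,A], depth=3
  pop -> removed A, stack = [B,B], depth=2
  push(C) -> stack = [B,B,C], depth=3
  pop -> removed C, stack = [B,B], depth=2
Final depth = 2

2


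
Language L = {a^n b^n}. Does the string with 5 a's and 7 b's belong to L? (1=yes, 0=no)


Language requires equal numbers of a's and b's
PDA pushes for each 'a', pops for each 'b'
Number of a's = 5
Number of b's = 7
5 != 7 -> Reject

0


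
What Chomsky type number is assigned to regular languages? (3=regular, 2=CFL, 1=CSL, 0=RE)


Chomsky hierarchy levels:
  Type 3: Regular (DFA/NFA/regex)
  Type 2: Context-free (PDA)
  Type 1: Context-sensitive
  Type 0: Recursively enumerable (TM)
'regular' corresponds to Type 3

3


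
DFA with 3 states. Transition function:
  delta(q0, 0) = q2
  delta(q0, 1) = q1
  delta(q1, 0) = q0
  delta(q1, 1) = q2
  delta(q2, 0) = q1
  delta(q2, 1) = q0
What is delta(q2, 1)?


Looking up transition function:
delta(q2, 1) in the table
Row: q2, Column: 1
Result: q0

q0


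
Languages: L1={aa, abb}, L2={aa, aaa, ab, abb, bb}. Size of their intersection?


L1 = {aa, abb}
L2 = {aa, aaa, ab, abb, bb}
Checking each string in L1 against L2:
  'aa': in L2? Yes
  'abb': in L2? Yes
Intersection = {aa, abb}
|L1 ∩ L2| = 2

2


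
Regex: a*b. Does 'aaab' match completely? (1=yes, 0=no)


Pattern: a*b
String: 'aaab'
Pattern requires: zero or more 'a's followed by exactly one 'b'
Found 3 leading 'a's
Remaining: 'b'
Remaining is exactly 'b' -> match
Result: 1

1


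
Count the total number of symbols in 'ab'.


String: 'ab'
Counting characters:
  'a' appears 1 time(s)
  'b' appears 1 time(s)
Total length = 1 + 1 = 2

2


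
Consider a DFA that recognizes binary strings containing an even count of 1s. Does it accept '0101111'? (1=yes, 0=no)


DFA has 2 states: q_even (start, accept=yes) and q_odd
Processing string '0101111' character by character:
  Position 0: read '0', 1-count=0 -> q_even (no change)
  Position 1: read '1', 1-count=1 -> q_odd
  Position 2: read '0', 1-count=1 -> q_odd (no change)
  Position 3: read '1', 1-count=2 -> q_even
  Position 4: read '1', 1-count=3 -> q_odd
  Position 5: read '1', 1-count=4 -> q_even
  Position 6: read '1', 1-count=5 -> q_odd
Final state: q_odd, total 1s = 5 (odd); the DFA requires an even count -> reject

0


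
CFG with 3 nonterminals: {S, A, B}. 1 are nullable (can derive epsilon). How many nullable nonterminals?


Nonterminals: {S, A, B}
A nonterminal is nullable if it can derive epsilon
Counting nullable nonterminals: 1
Total nullable = 1

1


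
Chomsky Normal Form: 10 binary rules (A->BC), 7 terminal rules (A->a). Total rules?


CNF allows two rule forms:
  A -> BC (binary): 10 rules
  A -> a (terminal): 7 rules
Total = 10 + 7 = 17

17


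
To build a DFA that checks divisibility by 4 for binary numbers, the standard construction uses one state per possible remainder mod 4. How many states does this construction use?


Divisibility by 4 is tracked via the remainder mod 4: 0, 1, ..., 3
The construction assigns one state to each remainder
Number of remainders = 4

4


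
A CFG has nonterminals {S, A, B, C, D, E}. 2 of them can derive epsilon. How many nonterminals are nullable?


Nonterminals: {S, A, B, C, D, E}
A nonterminal is nullable if it can derive epsilon
Counting nullable nonterminals: 2
Total nullable = 2

2


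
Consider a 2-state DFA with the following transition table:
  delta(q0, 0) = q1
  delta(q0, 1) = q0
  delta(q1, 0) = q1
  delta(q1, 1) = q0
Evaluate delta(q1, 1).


Looking up transition function:
delta(q1, 1) in the table
Row: q1, Column: 1
Result: q0

q0


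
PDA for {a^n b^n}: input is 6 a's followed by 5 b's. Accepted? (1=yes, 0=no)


Language requires equal numbers of a's and b's
PDA pushes for each 'a', pops for each 'b'
Number of a's = 6
Number of b's = 5
6 != 5 -> Reject

0


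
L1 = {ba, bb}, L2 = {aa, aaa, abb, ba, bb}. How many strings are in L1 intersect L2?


L1 = {ba, bb}
L2 = {aa, aaa, abb, ba, bb}
Checking each string in L1 against L2:
  'ba': in L2? Yes
  'bb': in L2? Yes
Intersection = {ba, bb}
|L1 ∩ L2| = 2

2


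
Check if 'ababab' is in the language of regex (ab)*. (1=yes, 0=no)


Pattern: (ab)*
String: 'ababab'
Pattern requires: zero or more repetitions of 'ab'
Pairs: ['ab', 'ab', 'ab']
All pairs are 'ab'? Yes
Result: 1

1


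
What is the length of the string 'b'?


String: 'b'
Counting characters:
  'b' appears 1 time(s)
Total length = 0 + 1 = 1

1


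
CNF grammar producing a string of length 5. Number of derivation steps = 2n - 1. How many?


Chomsky Normal Form derivation:
String length n = 5
Each step either:
  - Splits a nonterminal into two (n-1 such steps)
  - Converts a nonterminal to terminal (n such steps)
Total = (n-1) + n = 2n - 1
= 2(5) - 1
= 10 - 1
= 9

9


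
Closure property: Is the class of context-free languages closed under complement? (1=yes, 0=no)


CFL closure properties:
  Closed under: union, concatenation, Kleene star
  NOT closed under: intersection, complement
Operation 'complement' is in not-closed list -> No (not closed)

0


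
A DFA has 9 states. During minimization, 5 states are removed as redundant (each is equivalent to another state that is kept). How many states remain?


Original DFA: 9 states
Redundant states removed: 5
Minimized states = original - removed
= 9 - 5
= 4

4


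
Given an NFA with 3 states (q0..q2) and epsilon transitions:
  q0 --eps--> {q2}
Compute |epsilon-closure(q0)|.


Starting from q0
Initialize closure = {q0}
Follow epsilon from q0 -> add q2
Final closure: {q0, q2}
Size = 2

2


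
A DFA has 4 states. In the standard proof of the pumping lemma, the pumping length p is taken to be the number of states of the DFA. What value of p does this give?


Pumping lemma for regular languages (standard proof):
Take p = |Q|, the number of DFA states.
Any string of length >= |Q| passes through |Q|+1 states while reading its first |Q| symbols,
so by pigeonhole some state repeats, giving the loop that can be pumped.
Here |Q| = 4
Therefore the proof uses p = 4

4


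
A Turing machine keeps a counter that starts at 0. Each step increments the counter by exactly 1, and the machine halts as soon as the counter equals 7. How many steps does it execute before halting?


Counter starts at 0. Counting sequence:
  Step 1: counter = 1
  Step 2: counter = 2
  Step 3: counter = 3
  Step 4: counter = 4
  Step 5: counter = 5
  Step 6: counter = 6
  Step 7: counter = 7
Counter reached 7 -> halt
Total steps = 7

7


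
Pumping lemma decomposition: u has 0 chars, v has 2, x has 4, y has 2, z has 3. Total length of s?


|s| = |u| + |v| + |x| + |y| + |z|
= 0 + 2 + 4 + 2 + 3
= 2 + 4 + 5
= 6 + 5
= 11

11


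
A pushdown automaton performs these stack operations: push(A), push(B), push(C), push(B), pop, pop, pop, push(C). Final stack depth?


Tracing stack operations:
  push(A) -> stack = [A], depth=1
  push(B) -> stack = [A,B], depth=2
  push(C) -> stack = [A,B,C], depth=3
  push(B) -> stack = [A,B,C,B], depth=4
  pop -> removed B, stack = [A,B,C], depth=3
  pop -> removed C, stack = [A,B], depth=2
  pop -> removed B, stack = [A], depth=1
  push(C) -> stack = [A,C], depth=2
Final depth = 2

2


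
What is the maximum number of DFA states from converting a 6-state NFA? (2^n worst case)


NFA has 6 states
Subset construction: each DFA state = subset of NFA states
Maximum subsets = 2^6
2^6 = 64

64


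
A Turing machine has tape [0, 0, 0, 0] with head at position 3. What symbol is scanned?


Tape: [0, 0, 0, 0]
Positions: 0 1 2 3
Values:    0 0 0 0
Head at position 3
tape[3] = 0

0


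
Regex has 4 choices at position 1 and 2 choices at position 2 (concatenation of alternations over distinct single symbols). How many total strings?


First group: 4 alternatives
Second group: 2 alternatives
Concatenation: each choice from group 1 pairs with each from group 2
Total = 4 x 2 = 8

8


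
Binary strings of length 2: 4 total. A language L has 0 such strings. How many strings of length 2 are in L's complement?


Alphabet: {0,1}
String length: 2
Total strings of length 2 = 2^2 = 4
Strings in L = 0
Complement = total - |L|
= 4 - 0
= 4

4


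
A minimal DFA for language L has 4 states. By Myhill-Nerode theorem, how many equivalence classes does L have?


Myhill-Nerode theorem:
Number of equivalence classes = number of states in minimal DFA
Minimal DFA states = 4
Therefore equivalence classes = 4

4


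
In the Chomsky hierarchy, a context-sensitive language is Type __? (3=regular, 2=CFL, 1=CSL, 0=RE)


Chomsky hierarchy levels:
  Type 3: Regular (DFA/NFA/regex)
  Type 2: Context-free (PDA)
  Type 1: Context-sensitive
  Type 0: Recursively enumerable (TM)
'context-sensitive' corresponds to Type 1

1


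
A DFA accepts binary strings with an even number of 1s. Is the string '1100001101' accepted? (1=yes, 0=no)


DFA has 2 states: q_even (start, accept=yes) and q_odd
Processing string '1100001101' character by character:
  Position 0: read '1', 1-count=1 -> q_odd
  Position 1: read '1', 1-count=2 -> q_even
  Position 2: read '0', 1-count=2 -> q_even (no change)
  Position 3: read '0', 1-count=2 -> q_even (no change)
  Position 4: read '0', 1-count=2 -> q_even (no change)
  Position 5: read '0', 1-count=2 -> q_even (no change)
  Position 6: read '1', 1-count=3 -> q_odd
  Position 7: read '1', 1-count=4 -> q_even
  Position 8: read '0', 1-count=4 -> q_even (no change)
  Position 9: read '1', 1-count=5 -> q_odd
Final state: q_odd, total 1s = 5 (odd); the DFA requires an even count -> reject

0


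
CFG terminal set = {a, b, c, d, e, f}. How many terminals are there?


Terminal symbols: a, b, c, d, e, f
Counting each: a (#1), b (#2), c (#3), d (#4), e (#5), f (#6)
Total = 6

6


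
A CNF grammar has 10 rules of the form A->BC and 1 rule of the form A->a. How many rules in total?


CNF allows two rule forms:
  A -> BC (binary): 10 rules
  A -> a (terminal): 1 rule
Total = 10 + 1 = 11

11


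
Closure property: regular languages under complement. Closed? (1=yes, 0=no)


Regular languages are closed under:
- Union (DFA product construction)
- Intersection (DFA product construction)
- Complement (swap accept/reject states)
- Concatenation (NFA construction)
- Kleene star (NFA construction)
complement is in this list
Therefore: closed

1


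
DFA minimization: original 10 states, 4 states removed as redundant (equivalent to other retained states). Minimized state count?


Original DFA: 10 states
Redundant states removed: 4
Minimized states = original - removed
= 10 - 4
= 6

6


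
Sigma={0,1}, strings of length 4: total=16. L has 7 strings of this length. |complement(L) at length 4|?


Alphabet: {0,1}
String length: 4
Total strings of length 4 = 2^4 = 16
Strings in L = 7
Complement = total - |L|
= 16 - 7
= 9

9


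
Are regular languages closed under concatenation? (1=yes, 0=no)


Regular languages are closed under:
- Union (DFA product construction)
- Intersection (DFA product construction)
- Complement (swap accept/reject states)
- Concatenation (NFA construction)
- Kleene star (NFA construction)
concatenation is in this list
Therefore: closed

1


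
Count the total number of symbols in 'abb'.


String: 'abb'
Counting characters:
  'a' appears 1 time(s)
  'b' appears 2 time(s)
Total length = 1 + 2 = 3

3


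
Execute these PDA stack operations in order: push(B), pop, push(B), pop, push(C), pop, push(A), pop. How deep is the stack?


Tracing stack operations:
  push(B) -> stack = [B], depth=1
  pop -> removed B, stack = [], depth=0
  push(B) -> stack = [B], depth=1
  pop -> removed B, stack = [], depth=0
  push(C) -> stack = [C], depth=1
  pop -> removed C, stack = [], depth=0
  push(A) -> stack = [A], depth=1
  pop -> removed A, stack = [], depth=0
Final depth = 0

0


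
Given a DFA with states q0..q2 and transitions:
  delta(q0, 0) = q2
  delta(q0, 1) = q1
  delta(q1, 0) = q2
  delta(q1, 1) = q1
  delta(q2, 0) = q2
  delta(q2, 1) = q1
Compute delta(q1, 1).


Looking up transition function:
delta(q1, 1) in the table
Row: q1, Column: 1
Result: q1

q1


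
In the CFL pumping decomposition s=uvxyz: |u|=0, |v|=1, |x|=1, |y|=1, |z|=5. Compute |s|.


|s| = |u| + |v| + |x| + |y| + |z|
= 0 + 1 + 1 + 1 + 5
= 1 + 1 + 6
= 2 + 6
= 8

8


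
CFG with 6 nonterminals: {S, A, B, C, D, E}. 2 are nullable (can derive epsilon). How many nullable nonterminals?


Nonterminals: {S, A, B, C, D, E}
A nonterminal is nullable if it can derive epsilon
Counting nullable nonterminals: 2
Total nullable = 2

2


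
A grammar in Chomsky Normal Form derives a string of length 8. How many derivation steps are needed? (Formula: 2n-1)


Chomsky Normal Form derivation:
String length n = 8
Each step either:
  - Splits a nonterminal into two (n-1 such steps)
  - Converts a nonterminal to terminal (n such steps)
Total = (n-1) + n = 2n - 1
= 2(8) - 1
= 16 - 1
= 15

15


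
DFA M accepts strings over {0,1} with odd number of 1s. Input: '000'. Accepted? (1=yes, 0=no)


DFA has 2 states: q_even (start, accept=no) and q_odd
Processing string '000' character by character:
  Position 0: read '0', 1-count=0 -> q_even (no change)
  Position 1: read '0', 1-count=0 -> q_even (no change)
  Position 2: read '0', 1-count=0 -> q_even (no change)
Final state: q_even, total 1s = 0 (even); the DFA requires an odd count -> reject

0


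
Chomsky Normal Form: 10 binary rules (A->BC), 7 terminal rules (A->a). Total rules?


CNF allows two rule forms:
  A -> BC (binary): 10 rules
  A -> a (terminal): 7 rules
Total = 10 + 7 = 17

17


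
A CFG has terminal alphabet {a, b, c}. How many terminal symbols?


Terminal symbols: a, b, c
Counting each: a (#1), b (#2), c (#3)
Total = 3

3


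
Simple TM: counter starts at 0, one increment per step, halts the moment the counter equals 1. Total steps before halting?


Counter starts at 0. Counting sequence:
  Step 1: counter = 1
Counter reached 1 -> halt
Total steps = 1

1


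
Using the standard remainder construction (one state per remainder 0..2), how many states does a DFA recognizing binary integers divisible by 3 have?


Divisibility by 3 is tracked via the remainder mod 3: 0, 1, ..., 2
The construction assigns one state to each remainder
Number of remainders = 3

3


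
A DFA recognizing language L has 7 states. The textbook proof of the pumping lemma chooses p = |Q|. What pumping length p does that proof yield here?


Pumping lemma for regular languages (standard proof):
Take p = |Q|, the number of DFA states.
Any string of length >= |Q| passes through |Q|+1 states while reading its first |Q| symbols,
so by pigeonhole some state repeats, giving the loop that can be pumped.
Here |Q| = 7
Therefore the proof uses p = 7

7


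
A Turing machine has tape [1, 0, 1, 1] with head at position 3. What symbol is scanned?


Tape: [1, 0, 1, 1]
Positions: 0 1 2 3
Values:    1 0 1 1
Head at position 3
tape[3] = 1

1


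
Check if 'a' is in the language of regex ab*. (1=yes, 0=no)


Pattern: ab*
String: 'a'
Pattern requires: exactly one 'a' followed by zero or more 'b's
First char is 'a' -> OK
Rest '': all b's? Yes
Result: 1

1


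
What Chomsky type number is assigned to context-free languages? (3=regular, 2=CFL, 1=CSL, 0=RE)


Chomsky hierarchy levels:
  Type 3: Regular (DFA/NFA/regex)
  Type 2: Context-free (PDA)
  Type 1: Context-sensitive
  Type 0: Recursively enumerable (TM)
'context-free' corresponds to Type 2

2


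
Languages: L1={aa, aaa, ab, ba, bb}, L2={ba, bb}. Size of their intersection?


L1 = {aa, aaa, ab, ba, bb}
L2 = {ba, bb}
Checking each string in L1 against L2:
  'aa': in L2? No
  'aaa': in L2? No
  'ab': in L2? No
  'ba': in L2? Yes
  'bb': in L2? Yes
Intersection = {ba, bb}
|L1 ∩ L2| = 2

2


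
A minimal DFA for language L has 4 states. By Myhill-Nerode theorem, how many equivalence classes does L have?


Myhill-Nerode theorem:
Number of equivalence classes = number of states in minimal DFA
Minimal DFA states = 4
Therefore equivalence classes = 4

4


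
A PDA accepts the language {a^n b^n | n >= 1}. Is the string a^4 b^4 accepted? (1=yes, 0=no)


Language requires equal numbers of a's and b's
PDA pushes for each 'a', pops for each 'b'
Number of a's = 4
Number of b's = 4
4 == 4 -> Accept

1


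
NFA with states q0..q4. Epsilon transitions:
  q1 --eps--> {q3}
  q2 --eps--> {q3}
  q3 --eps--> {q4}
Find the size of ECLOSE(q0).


Starting from q0
Initialize closure = {q0}
q0 has no outgoing epsilon transitions -> nothing to add
Final closure: {q0}
Size = 1

1


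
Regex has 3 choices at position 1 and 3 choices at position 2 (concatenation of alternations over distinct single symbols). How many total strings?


First group: 3 alternatives
Second group: 3 alternatives
Concatenation: each choice from group 1 pairs with each from group 2
Total = 3 x 3 = 9

9


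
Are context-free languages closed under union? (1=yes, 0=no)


CFL closure properties:
  Closed under: union, concatenation, Kleene star
  NOT closed under: intersection, complement
Operation 'union' is in closed list -> Yes (closed)

1


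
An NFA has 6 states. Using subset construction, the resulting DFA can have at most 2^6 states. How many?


NFA has 6 states
Subset construction: each DFA state = subset of NFA states
Maximum subsets = 2^6
2^6 = 64

64


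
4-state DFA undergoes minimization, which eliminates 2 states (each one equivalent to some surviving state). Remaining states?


Original DFA: 4 states
Redundant states removed: 2
Minimized states = original - removed
= 4 - 2
= 2

2


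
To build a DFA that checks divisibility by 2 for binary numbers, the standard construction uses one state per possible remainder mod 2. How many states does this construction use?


Divisibility by 2 is tracked via the remainder mod 2: 0, 1, ..., 1
The construction assigns one state to each remainder
Number of remainders = 2

2


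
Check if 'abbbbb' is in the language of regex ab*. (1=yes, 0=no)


Pattern: ab*
String: 'abbbbb'
Pattern requires: exactly one 'a' followed by zero or more 'b's
First char is 'a' -> OK
Rest 'bbbbb': all b's? Yes
Result: 1

1


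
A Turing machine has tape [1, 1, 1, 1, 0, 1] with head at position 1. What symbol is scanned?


Tape: [1, 1, 1, 1, 0, 1]
Positions: 0 1 2 3 4 5
Values:    1 1 1 1 0 1
Head at position 1
tape[1] = 1

1


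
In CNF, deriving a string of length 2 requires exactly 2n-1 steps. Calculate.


Chomsky Normal Form derivation:
String length n = 2
Each step either:
  - Splits a nonterminal into two (n-1 such steps)
  - Converts a nonterminal to terminal (n such steps)
Total = (n-1) + n = 2n - 1
= 2(2) - 1
= 4 - 1
= 3

3


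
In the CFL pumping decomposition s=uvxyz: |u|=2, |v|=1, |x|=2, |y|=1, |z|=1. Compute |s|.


|s| = |u| + |v| + |x| + |y| + |z|
= 2 + 1 + 2 + 1 + 1
= 3 + 2 + 2
= 5 + 2
= 7

7


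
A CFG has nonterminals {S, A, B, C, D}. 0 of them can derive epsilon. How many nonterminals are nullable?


Nonterminals: {S, A, B, C, D}
A nonterminal is nullable if it can derive epsilon
Counting nullable nonterminals: 0
Total nullable = 0

0


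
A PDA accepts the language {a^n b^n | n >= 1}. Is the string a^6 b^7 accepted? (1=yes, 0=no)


Language requires equal numbers of a's and b's
PDA pushes for each 'a', pops for each 'b'
Number of a's = 6
Number of b's = 7
6 != 7 -> Reject

0


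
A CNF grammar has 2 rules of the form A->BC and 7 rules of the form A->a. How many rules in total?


CNF allows two rule forms:
  A -> BC (binary): 2 rules
  A -> a (terminal): 7 rules
Total = 2 + 7 = 9

9


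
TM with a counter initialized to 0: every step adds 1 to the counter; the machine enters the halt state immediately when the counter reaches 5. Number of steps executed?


Counter starts at 0. Counting sequence:
  Step 1: counter = 1
  Step 2: counter = 2
  Step 3: counter = 3
  Step 4: counter = 4
  Step 5: counter = 5
Counter reached 5 -> halt
Total steps = 5

5


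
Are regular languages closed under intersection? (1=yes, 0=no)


Regular languages are closed under all standard operations:
- Union: Yes (product construction)
- Intersection: Yes (product construction)
- Complement: Yes (swap accept/reject)
- Concatenation: Yes (NFA construction)
Operation: intersection -> Closed

1


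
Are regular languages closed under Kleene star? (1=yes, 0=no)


Regular languages are closed under:
- Union (DFA product construction)
- Intersection (DFA product construction)
- Complement (swap accept/reject states)
- Concatenation (NFA construction)
- Kleene star (NFA construction)
Kleene star is in this list
Therefore: closed

1


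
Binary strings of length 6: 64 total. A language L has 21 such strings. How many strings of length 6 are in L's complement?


Alphabet: {0,1}
String length: 6
Total strings of length 6 = 2^6 = 64
Strings in L = 21
Complement = total - |L|
= 64 - 21
= 43

43


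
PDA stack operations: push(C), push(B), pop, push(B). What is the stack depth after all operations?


Tracing stack operations:
  push(C) -> stack = [C], depth=1
  push(B) -> stack = [C,B], depth=2
  pop -> removed B, stack = [C], depth=1
  push(B) -> stack = [C,B], depth=2
Final depth = 2

2


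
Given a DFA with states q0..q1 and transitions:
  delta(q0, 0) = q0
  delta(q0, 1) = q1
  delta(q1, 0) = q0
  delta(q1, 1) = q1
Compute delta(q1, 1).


Looking up transition function:
delta(q1, 1) in the table
Row: q1, Column: 1
Result: q1

q1


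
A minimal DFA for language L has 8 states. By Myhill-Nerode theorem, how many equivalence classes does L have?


Myhill-Nerode theorem:
Number of equivalence classes = number of states in minimal DFA
Minimal DFA states = 8
Therefore equivalence classes = 8

8


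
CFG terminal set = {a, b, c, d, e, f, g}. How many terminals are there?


Terminal symbols: a, b, c, d, e, f, g
Counting each: a (#1), b (#2), c (#3), d (#4), e (#5), f (#6), g (#7)
Total = 7

7


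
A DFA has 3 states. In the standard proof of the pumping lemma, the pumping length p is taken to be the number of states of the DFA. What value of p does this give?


Pumping lemma for regular languages (standard proof):
Take p = |Q|, the number of DFA states.
Any string of length >= |Q| passes through |Q|+1 states while reading its first |Q| symbols,
so by pigeonhole some state repeats, giving the loop that can be pumped.
Here |Q| = 3
Therefore the proof uses p = 3

3


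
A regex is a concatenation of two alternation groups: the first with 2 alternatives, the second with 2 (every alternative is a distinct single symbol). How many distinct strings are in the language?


First group: 2 alternatives
Second group: 2 alternatives
Concatenation: each choice from group 1 pairs with each from group 2
Total = 2 x 2 = 4

4


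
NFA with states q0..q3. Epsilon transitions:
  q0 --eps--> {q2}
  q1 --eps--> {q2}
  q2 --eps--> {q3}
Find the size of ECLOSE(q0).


Starting from q0
Initialize closure = {q0}
Follow epsilon from q0 -> add q2
Follow epsilon from q2 -> add q3
Final closure: {q0, q2, q3}
Size = 3

3


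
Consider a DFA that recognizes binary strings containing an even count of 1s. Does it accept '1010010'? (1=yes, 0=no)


DFA has 2 states: q_even (start, accept=yes) and q_odd
Processing string '1010010' character by character:
  Position 0: read '1', 1-count=1 -> q_odd
  Position 1: read '0', 1-count=1 -> q_odd (no change)
  Position 2: read '1', 1-count=2 -> q_even
  Position 3: read '0', 1-count=2 -> q_even (no change)
  Position 4: read '0', 1-count=2 -> q_even (no change)
  Position 5: read '1', 1-count=3 -> q_odd
  Position 6: read '0', 1-count=3 -> q_odd (no change)
Final state: q_odd, total 1s = 3 (odd); the DFA requires an even count -> reject

0


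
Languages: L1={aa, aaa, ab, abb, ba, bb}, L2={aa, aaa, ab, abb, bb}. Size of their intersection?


L1 = {aa, aaa, ab, abb, ba, bb}
L2 = {aa, aaa, ab, abb, bb}
Checking each string in L1 against L2:
  'aa': in L2? Yes
  'aaa': in L2? Yes
  'ab': in L2? Yes
  'abb': in L2? Yes
  'ba': in L2? No
  'bb': in L2? Yes
Intersection = {aa, aaa, ab, abb, bb}
|L1 ∩ L2| = 5

5


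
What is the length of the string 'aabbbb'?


String: 'aabbbb'
Counting characters:
  'a' appears 2 time(s)
  'b' appears 4 time(s)
Total length = 2 + 4 = 6

6


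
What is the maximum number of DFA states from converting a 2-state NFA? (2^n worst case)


NFA has 2 states
Subset construction: each DFA state = subset of NFA states
Maximum subsets = 2^2
2^2 = 4

4


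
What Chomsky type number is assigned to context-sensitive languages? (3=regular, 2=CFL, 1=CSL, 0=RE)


Chomsky hierarchy levels:
  Type 3: Regular (DFA/NFA/regex)
  Type 2: Context-free (PDA)
  Type 1: Context-sensitive
  Type 0: Recursively enumerable (TM)
'context-sensitive' corresponds to Type 1

1


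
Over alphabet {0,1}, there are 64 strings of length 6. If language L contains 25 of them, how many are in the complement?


Alphabet: {0,1}
String length: 6
Total strings of length 6 = 2^6 = 64
Strings in L = 25
Complement = total - |L|
= 64 - 25
= 39

39


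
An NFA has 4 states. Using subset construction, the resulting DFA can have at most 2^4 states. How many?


NFA has 4 states
Subset construction: each DFA state = subset of NFA states
Maximum subsets = 2^4
2^4 = 16

16


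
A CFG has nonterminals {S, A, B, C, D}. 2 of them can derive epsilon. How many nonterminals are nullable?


Nonterminals: {S, A, B, C, D}
A nonterminal is nullable if it can derive epsilon
Counting nullable nonterminals: 2
Total nullable = 2

2


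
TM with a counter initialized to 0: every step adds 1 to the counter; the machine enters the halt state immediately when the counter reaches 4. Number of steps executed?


Counter starts at 0. Counting sequence:
  Step 1: counter = 1
  Step 2: counter = 2
  Step 3: counter = 3
  Step 4: counter = 4
Counter reached 4 -> halt
Total steps = 4

4
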